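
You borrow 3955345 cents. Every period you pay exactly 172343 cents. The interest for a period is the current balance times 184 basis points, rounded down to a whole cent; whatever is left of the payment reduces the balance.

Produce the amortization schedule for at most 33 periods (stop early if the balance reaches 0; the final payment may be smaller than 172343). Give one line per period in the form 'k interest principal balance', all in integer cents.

1 72778 99565 3855780
2 70946 101397 3754383
3 69080 103263 3651120
4 67180 105163 3545957
5 65245 107098 3438859
6 63275 109068 3329791
7 61268 111075 3218716
8 59224 113119 3105597
9 57142 115201 2990396
10 55023 117320 2873076
11 52864 119479 2753597
12 50666 121677 2631920
13 48427 123916 2508004
14 46147 126196 2381808
15 43825 128518 2253290
16 41460 130883 2122407
17 39052 133291 1989116
18 36599 135744 1853372
19 34102 138241 1715131
20 31558 140785 1574346
21 28967 143376 1430970
22 26329 146014 1284956
23 23643 148700 1136256
24 20907 151436 984820
25 18120 154223 830597
26 15282 157061 673536
27 12393 159950 513586
28 9449 162894 350692
29 6452 165891 184801
30 3400 168943 15858
31 291 15858 0

1. interest=⌊3955345·184/10000⌋=72778; principal=172343-72778=99565; balance=3955345-99565=3855780
2. interest=⌊3855780·184/10000⌋=70946; principal=172343-70946=101397; balance=3855780-101397=3754383
3. interest=⌊3754383·184/10000⌋=69080; principal=172343-69080=103263; balance=3754383-103263=3651120
4. interest=⌊3651120·184/10000⌋=67180; principal=172343-67180=105163; balance=3651120-105163=3545957
5. interest=⌊3545957·184/10000⌋=65245; principal=172343-65245=107098; balance=3545957-107098=3438859
6. interest=⌊3438859·184/10000⌋=63275; principal=172343-63275=109068; balance=3438859-109068=3329791
7. interest=⌊3329791·184/10000⌋=61268; principal=172343-61268=111075; balance=3329791-111075=3218716
8. interest=⌊3218716·184/10000⌋=59224; principal=172343-59224=113119; balance=3218716-113119=3105597
9. interest=⌊3105597·184/10000⌋=57142; principal=172343-57142=115201; balance=3105597-115201=2990396
10. interest=⌊2990396·184/10000⌋=55023; principal=172343-55023=117320; balance=2990396-117320=2873076
11. interest=⌊2873076·184/10000⌋=52864; principal=172343-52864=119479; balance=2873076-119479=2753597
12. interest=⌊2753597·184/10000⌋=50666; principal=172343-50666=121677; balance=2753597-121677=2631920
13. interest=⌊2631920·184/10000⌋=48427; principal=172343-48427=123916; balance=2631920-123916=2508004
14. interest=⌊2508004·184/10000⌋=46147; principal=172343-46147=126196; balance=2508004-126196=2381808
15. interest=⌊2381808·184/10000⌋=43825; principal=172343-43825=128518; balance=2381808-128518=2253290
16. interest=⌊2253290·184/10000⌋=41460; principal=172343-41460=130883; balance=2253290-130883=2122407
17. interest=⌊2122407·184/10000⌋=39052; principal=172343-39052=133291; balance=2122407-133291=1989116
18. interest=⌊1989116·184/10000⌋=36599; principal=172343-36599=135744; balance=1989116-135744=1853372
19. interest=⌊1853372·184/10000⌋=34102; principal=172343-34102=138241; balance=1853372-138241=1715131
20. interest=⌊1715131·184/10000⌋=31558; principal=172343-31558=140785; balance=1715131-140785=1574346
21. interest=⌊1574346·184/10000⌋=28967; principal=172343-28967=143376; balance=1574346-143376=1430970
22. interest=⌊1430970·184/10000⌋=26329; principal=172343-26329=146014; balance=1430970-146014=1284956
23. interest=⌊1284956·184/10000⌋=23643; principal=172343-23643=148700; balance=1284956-148700=1136256
24. interest=⌊1136256·184/10000⌋=20907; principal=172343-20907=151436; balance=1136256-151436=984820
25. interest=⌊984820·184/10000⌋=18120; principal=172343-18120=154223; balance=984820-154223=830597
26. interest=⌊830597·184/10000⌋=15282; principal=172343-15282=157061; balance=830597-157061=673536
27. interest=⌊673536·184/10000⌋=12393; principal=172343-12393=159950; balance=673536-159950=513586
28. interest=⌊513586·184/10000⌋=9449; principal=172343-9449=162894; balance=513586-162894=350692
29. interest=⌊350692·184/10000⌋=6452; principal=172343-6452=165891; balance=350692-165891=184801
30. interest=⌊184801·184/10000⌋=3400; principal=172343-3400=168943; balance=184801-168943=15858
31. interest=⌊15858·184/10000⌋=291; principal=min(172343-291,15858)=15858; balance=15858-15858=0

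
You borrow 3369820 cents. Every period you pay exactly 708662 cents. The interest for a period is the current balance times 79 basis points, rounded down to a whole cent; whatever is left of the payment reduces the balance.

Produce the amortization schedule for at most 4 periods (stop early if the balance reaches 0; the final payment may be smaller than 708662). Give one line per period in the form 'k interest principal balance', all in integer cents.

1. interest=⌊3369820·79/10000⌋=26621; principal=708662-26621=682041; balance=3369820-682041=2687779
2. interest=⌊2687779·79/10000⌋=21233; principal=708662-21233=687429; balance=2687779-687429=2000350
3. interest=⌊2000350·79/10000⌋=15802; principal=708662-15802=692860; balance=2000350-692860=1307490
4. interest=⌊1307490·79/10000⌋=10329; principal=708662-10329=698333; balance=1307490-698333=609157

1 26621 682041 2687779
2 21233 687429 2000350
3 15802 692860 1307490
4 10329 698333 609157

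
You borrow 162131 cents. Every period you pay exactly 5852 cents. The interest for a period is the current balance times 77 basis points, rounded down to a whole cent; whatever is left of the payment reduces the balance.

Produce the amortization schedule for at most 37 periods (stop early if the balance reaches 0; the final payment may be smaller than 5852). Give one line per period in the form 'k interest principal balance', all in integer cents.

1. interest=⌊162131·77/10000⌋=1248; principal=5852-1248=4604; balance=162131-4604=157527
2. interest=⌊157527·77/10000⌋=1212; principal=5852-1212=4640; balance=157527-4640=152887
3. interest=⌊152887·77/10000⌋=1177; principal=5852-1177=4675; balance=152887-4675=148212
4. interest=⌊148212·77/10000⌋=1141; principal=5852-1141=4711; balance=148212-4711=143501
5. interest=⌊143501·77/10000⌋=1104; principal=5852-1104=4748; balance=143501-4748=138753
6. interest=⌊138753·77/10000⌋=1068; principal=5852-1068=4784; balance=138753-4784=133969
7. interest=⌊133969·77/10000⌋=1031; principal=5852-1031=4821; balance=133969-4821=129148
8. interest=⌊129148·77/10000⌋=994; principal=5852-994=4858; balance=129148-4858=124290
9. interest=⌊124290·77/10000⌋=957; principal=5852-957=4895; balance=124290-4895=119395
10. interest=⌊119395·77/10000⌋=919; principal=5852-919=4933; balance=119395-4933=114462
11. interest=⌊114462·77/10000⌋=881; principal=5852-881=4971; balance=114462-4971=109491
12. interest=⌊109491·77/10000⌋=843; principal=5852-843=5009; balance=109491-5009=104482
13. interest=⌊104482·77/10000⌋=804; principal=5852-804=5048; balance=104482-5048=99434
14. interest=⌊99434·77/10000⌋=765; principal=5852-765=5087; balance=99434-5087=94347
15. interest=⌊94347·77/10000⌋=726; principal=5852-726=5126; balance=94347-5126=89221
16. interest=⌊89221·77/10000⌋=687; principal=5852-687=5165; balance=89221-5165=84056
17. interest=⌊84056·77/10000⌋=647; principal=5852-647=5205; balance=84056-5205=78851
18. interest=⌊78851·77/10000⌋=607; principal=5852-607=5245; balance=78851-5245=73606
19. interest=⌊73606·77/10000⌋=566; principal=5852-566=5286; balance=73606-5286=68320
20. interest=⌊68320·77/10000⌋=526; principal=5852-526=5326; balance=68320-5326=62994
21. interest=⌊62994·77/10000⌋=485; principal=5852-485=5367; balance=62994-5367=57627
22. interest=⌊57627·77/10000⌋=443; principal=5852-443=5409; balance=57627-5409=52218
23. interest=⌊52218·77/10000⌋=402; principal=5852-402=5450; balance=52218-5450=46768
24. interest=⌊46768·77/10000⌋=360; principal=5852-360=5492; balance=46768-5492=41276
25. interest=⌊41276·77/10000⌋=317; principal=5852-317=5535; balance=41276-5535=35741
26. interest=⌊35741·77/10000⌋=275; principal=5852-275=5577; balance=35741-5577=30164
27. interest=⌊30164·77/10000⌋=232; principal=5852-232=5620; balance=30164-5620=24544
28. interest=⌊24544·77/10000⌋=188; principal=5852-188=5664; balance=24544-5664=18880
29. interest=⌊18880·77/10000⌋=145; principal=5852-145=5707; balance=18880-5707=13173
30. interest=⌊13173·77/10000⌋=101; principal=5852-101=5751; balance=13173-5751=7422
31. interest=⌊7422·77/10000⌋=57; principal=5852-57=5795; balance=7422-5795=1627
32. interest=⌊1627·77/10000⌋=12; principal=min(5852-12,1627)=1627; balance=1627-1627=0

1 1248 4604 157527
2 1212 4640 152887
3 1177 4675 148212
4 1141 4711 143501
5 1104 4748 138753
6 1068 4784 133969
7 1031 4821 129148
8 994 4858 124290
9 957 4895 119395
10 919 4933 114462
11 881 4971 109491
12 843 5009 104482
13 804 5048 99434
14 765 5087 94347
15 726 5126 89221
16 687 5165 84056
17 647 5205 78851
18 607 5245 73606
19 566 5286 68320
20 526 5326 62994
21 485 5367 57627
22 443 5409 52218
23 402 5450 46768
24 360 5492 41276
25 317 5535 35741
26 275 5577 30164
27 232 5620 24544
28 188 5664 18880
29 145 5707 13173
30 101 5751 7422
31 57 5795 1627
32 12 1627 0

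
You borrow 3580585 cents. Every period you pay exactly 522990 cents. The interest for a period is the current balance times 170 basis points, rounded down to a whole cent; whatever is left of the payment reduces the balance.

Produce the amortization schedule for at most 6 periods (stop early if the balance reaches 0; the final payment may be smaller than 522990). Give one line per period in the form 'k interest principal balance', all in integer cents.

1. interest=⌊3580585·170/10000⌋=60869; principal=522990-60869=462121; balance=3580585-462121=3118464
2. interest=⌊3118464·170/10000⌋=53013; principal=522990-53013=469977; balance=3118464-469977=2648487
3. interest=⌊2648487·170/10000⌋=45024; principal=522990-45024=477966; balance=2648487-477966=2170521
4. interest=⌊2170521·170/10000⌋=36898; principal=522990-36898=486092; balance=2170521-486092=1684429
5. interest=⌊1684429·170/10000⌋=28635; principal=522990-28635=494355; balance=1684429-494355=1190074
6. interest=⌊1190074·170/10000⌋=20231; principal=522990-20231=502759; balance=1190074-502759=687315

1 60869 462121 3118464
2 53013 469977 2648487
3 45024 477966 2170521
4 36898 486092 1684429
5 28635 494355 1190074
6 20231 502759 687315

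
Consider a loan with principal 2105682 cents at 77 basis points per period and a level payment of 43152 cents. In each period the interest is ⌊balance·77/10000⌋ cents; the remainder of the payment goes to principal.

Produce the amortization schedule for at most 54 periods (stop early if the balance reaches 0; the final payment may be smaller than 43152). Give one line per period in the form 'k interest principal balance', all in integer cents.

1 16213 26939 2078743
2 16006 27146 2051597
3 15797 27355 2024242
4 15586 27566 1996676
5 15374 27778 1968898
6 15160 27992 1940906
7 14944 28208 1912698
8 14727 28425 1884273
9 14508 28644 1855629
10 14288 28864 1826765
11 14066 29086 1797679
12 13842 29310 1768369
13 13616 29536 1738833
14 13389 29763 1709070
15 13159 29993 1679077
16 12928 30224 1648853
17 12696 30456 1618397
18 12461 30691 1587706
19 12225 30927 1556779
20 11987 31165 1525614
21 11747 31405 1494209
22 11505 31647 1462562
23 11261 31891 1430671
24 11016 32136 1398535
25 10768 32384 1366151
26 10519 32633 1333518
27 10268 32884 1300634
28 10014 33138 1267496
29 9759 33393 1234103
30 9502 33650 1200453
31 9243 33909 1166544
32 8982 34170 1132374
33 8719 34433 1097941
34 8454 34698 1063243
35 8186 34966 1028277
36 7917 35235 993042
37 7646 35506 957536
38 7373 35779 921757
39 7097 36055 885702
40 6819 36333 849369
41 6540 36612 812757
42 6258 36894 775863
43 5974 37178 738685
44 5687 37465 701220
45 5399 37753 663467
46 5108 38044 625423
47 4815 38337 587086
48 4520 38632 548454
49 4223 38929 509525
50 3923 39229 470296
51 3621 39531 430765
52 3316 39836 390929
53 3010 40142 350787
54 2701 40451 310336

1. interest=⌊2105682·77/10000⌋=16213; principal=43152-16213=26939; balance=2105682-26939=2078743
2. interest=⌊2078743·77/10000⌋=16006; principal=43152-16006=27146; balance=2078743-27146=2051597
3. interest=⌊2051597·77/10000⌋=15797; principal=43152-15797=27355; balance=2051597-27355=2024242
4. interest=⌊2024242·77/10000⌋=15586; principal=43152-15586=27566; balance=2024242-27566=1996676
5. interest=⌊1996676·77/10000⌋=15374; principal=43152-15374=27778; balance=1996676-27778=1968898
6. interest=⌊1968898·77/10000⌋=15160; principal=43152-15160=27992; balance=1968898-27992=1940906
7. interest=⌊1940906·77/10000⌋=14944; principal=43152-14944=28208; balance=1940906-28208=1912698
8. interest=⌊1912698·77/10000⌋=14727; principal=43152-14727=28425; balance=1912698-28425=1884273
9. interest=⌊1884273·77/10000⌋=14508; principal=43152-14508=28644; balance=1884273-28644=1855629
10. interest=⌊1855629·77/10000⌋=14288; principal=43152-14288=28864; balance=1855629-28864=1826765
11. interest=⌊1826765·77/10000⌋=14066; principal=43152-14066=29086; balance=1826765-29086=1797679
12. interest=⌊1797679·77/10000⌋=13842; principal=43152-13842=29310; balance=1797679-29310=1768369
13. interest=⌊1768369·77/10000⌋=13616; principal=43152-13616=29536; balance=1768369-29536=1738833
14. interest=⌊1738833·77/10000⌋=13389; principal=43152-13389=29763; balance=1738833-29763=1709070
15. interest=⌊1709070·77/10000⌋=13159; principal=43152-13159=29993; balance=1709070-29993=1679077
16. interest=⌊1679077·77/10000⌋=12928; principal=43152-12928=30224; balance=1679077-30224=1648853
17. interest=⌊1648853·77/10000⌋=12696; principal=43152-12696=30456; balance=1648853-30456=1618397
18. interest=⌊1618397·77/10000⌋=12461; principal=43152-12461=30691; balance=1618397-30691=1587706
19. interest=⌊1587706·77/10000⌋=12225; principal=43152-12225=30927; balance=1587706-30927=1556779
20. interest=⌊1556779·77/10000⌋=11987; principal=43152-11987=31165; balance=1556779-31165=1525614
21. interest=⌊1525614·77/10000⌋=11747; principal=43152-11747=31405; balance=1525614-31405=1494209
22. interest=⌊1494209·77/10000⌋=11505; principal=43152-11505=31647; balance=1494209-31647=1462562
23. interest=⌊1462562·77/10000⌋=11261; principal=43152-11261=31891; balance=1462562-31891=1430671
24. interest=⌊1430671·77/10000⌋=11016; principal=43152-11016=32136; balance=1430671-32136=1398535
25. interest=⌊1398535·77/10000⌋=10768; principal=43152-10768=32384; balance=1398535-32384=1366151
26. interest=⌊1366151·77/10000⌋=10519; principal=43152-10519=32633; balance=1366151-32633=1333518
27. interest=⌊1333518·77/10000⌋=10268; principal=43152-10268=32884; balance=1333518-32884=1300634
28. interest=⌊1300634·77/10000⌋=10014; principal=43152-10014=33138; balance=1300634-33138=1267496
29. interest=⌊1267496·77/10000⌋=9759; principal=43152-9759=33393; balance=1267496-33393=1234103
30. interest=⌊1234103·77/10000⌋=9502; principal=43152-9502=33650; balance=1234103-33650=1200453
31. interest=⌊1200453·77/10000⌋=9243; principal=43152-9243=33909; balance=1200453-33909=1166544
32. interest=⌊1166544·77/10000⌋=8982; principal=43152-8982=34170; balance=1166544-34170=1132374
33. interest=⌊1132374·77/10000⌋=8719; principal=43152-8719=34433; balance=1132374-34433=1097941
34. interest=⌊1097941·77/10000⌋=8454; principal=43152-8454=34698; balance=1097941-34698=1063243
35. interest=⌊1063243·77/10000⌋=8186; principal=43152-8186=34966; balance=1063243-34966=1028277
36. interest=⌊1028277·77/10000⌋=7917; principal=43152-7917=35235; balance=1028277-35235=993042
37. interest=⌊993042·77/10000⌋=7646; principal=43152-7646=35506; balance=993042-35506=957536
38. interest=⌊957536·77/10000⌋=7373; principal=43152-7373=35779; balance=957536-35779=921757
39. interest=⌊921757·77/10000⌋=7097; principal=43152-7097=36055; balance=921757-36055=885702
40. interest=⌊885702·77/10000⌋=6819; principal=43152-6819=36333; balance=885702-36333=849369
41. interest=⌊849369·77/10000⌋=6540; principal=43152-6540=36612; balance=849369-36612=812757
42. interest=⌊812757·77/10000⌋=6258; principal=43152-6258=36894; balance=812757-36894=775863
43. interest=⌊775863·77/10000⌋=5974; principal=43152-5974=37178; balance=775863-37178=738685
44. interest=⌊738685·77/10000⌋=5687; principal=43152-5687=37465; balance=738685-37465=701220
45. interest=⌊701220·77/10000⌋=5399; principal=43152-5399=37753; balance=701220-37753=663467
46. interest=⌊663467·77/10000⌋=5108; principal=43152-5108=38044; balance=663467-38044=625423
47. interest=⌊625423·77/10000⌋=4815; principal=43152-4815=38337; balance=625423-38337=587086
48. interest=⌊587086·77/10000⌋=4520; principal=43152-4520=38632; balance=587086-38632=548454
49. interest=⌊548454·77/10000⌋=4223; principal=43152-4223=38929; balance=548454-38929=509525
50. interest=⌊509525·77/10000⌋=3923; principal=43152-3923=39229; balance=509525-39229=470296
51. interest=⌊470296·77/10000⌋=3621; principal=43152-3621=39531; balance=470296-39531=430765
52. interest=⌊430765·77/10000⌋=3316; principal=43152-3316=39836; balance=430765-39836=390929
53. interest=⌊390929·77/10000⌋=3010; principal=43152-3010=40142; balance=390929-40142=350787
54. interest=⌊350787·77/10000⌋=2701; principal=43152-2701=40451; balance=350787-40451=310336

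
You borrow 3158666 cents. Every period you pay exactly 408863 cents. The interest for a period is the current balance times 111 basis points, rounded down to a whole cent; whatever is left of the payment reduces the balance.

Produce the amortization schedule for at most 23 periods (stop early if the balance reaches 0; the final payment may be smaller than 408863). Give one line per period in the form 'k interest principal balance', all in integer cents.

1 35061 373802 2784864
2 30911 377952 2406912
3 26716 382147 2024765
4 22474 386389 1638376
5 18185 390678 1247698
6 13849 395014 852684
7 9464 399399 453285
8 5031 403832 49453
9 548 49453 0

1. interest=⌊3158666·111/10000⌋=35061; principal=408863-35061=373802; balance=3158666-373802=2784864
2. interest=⌊2784864·111/10000⌋=30911; principal=408863-30911=377952; balance=2784864-377952=2406912
3. interest=⌊2406912·111/10000⌋=26716; principal=408863-26716=382147; balance=2406912-382147=2024765
4. interest=⌊2024765·111/10000⌋=22474; principal=408863-22474=386389; balance=2024765-386389=1638376
5. interest=⌊1638376·111/10000⌋=18185; principal=408863-18185=390678; balance=1638376-390678=1247698
6. interest=⌊1247698·111/10000⌋=13849; principal=408863-13849=395014; balance=1247698-395014=852684
7. interest=⌊852684·111/10000⌋=9464; principal=408863-9464=399399; balance=852684-399399=453285
8. interest=⌊453285·111/10000⌋=5031; principal=408863-5031=403832; balance=453285-403832=49453
9. interest=⌊49453·111/10000⌋=548; principal=min(408863-548,49453)=49453; balance=49453-49453=0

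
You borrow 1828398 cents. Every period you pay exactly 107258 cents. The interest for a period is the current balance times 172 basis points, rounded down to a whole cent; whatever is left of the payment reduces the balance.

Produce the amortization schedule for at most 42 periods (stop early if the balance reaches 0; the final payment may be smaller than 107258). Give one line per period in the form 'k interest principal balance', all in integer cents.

1. interest=⌊1828398·172/10000⌋=31448; principal=107258-31448=75810; balance=1828398-75810=1752588
2. interest=⌊1752588·172/10000⌋=30144; principal=107258-30144=77114; balance=1752588-77114=1675474
3. interest=⌊1675474·172/10000⌋=28818; principal=107258-28818=78440; balance=1675474-78440=1597034
4. interest=⌊1597034·172/10000⌋=27468; principal=107258-27468=79790; balance=1597034-79790=1517244
5. interest=⌊1517244·172/10000⌋=26096; principal=107258-26096=81162; balance=1517244-81162=1436082
6. interest=⌊1436082·172/10000⌋=24700; principal=107258-24700=82558; balance=1436082-82558=1353524
7. interest=⌊1353524·172/10000⌋=23280; principal=107258-23280=83978; balance=1353524-83978=1269546
8. interest=⌊1269546·172/10000⌋=21836; principal=107258-21836=85422; balance=1269546-85422=1184124
9. interest=⌊1184124·172/10000⌋=20366; principal=107258-20366=86892; balance=1184124-86892=1097232
10. interest=⌊1097232·172/10000⌋=18872; principal=107258-18872=88386; balance=1097232-88386=1008846
11. interest=⌊1008846·172/10000⌋=17352; principal=107258-17352=89906; balance=1008846-89906=918940
12. interest=⌊918940·172/10000⌋=15805; principal=107258-15805=91453; balance=918940-91453=827487
13. interest=⌊827487·172/10000⌋=14232; principal=107258-14232=93026; balance=827487-93026=734461
14. interest=⌊734461·172/10000⌋=12632; principal=107258-12632=94626; balance=734461-94626=639835
15. interest=⌊639835·172/10000⌋=11005; principal=107258-11005=96253; balance=639835-96253=543582
16. interest=⌊543582·172/10000⌋=9349; principal=107258-9349=97909; balance=543582-97909=445673
17. interest=⌊445673·172/10000⌋=7665; principal=107258-7665=99593; balance=445673-99593=346080
18. interest=⌊346080·172/10000⌋=5952; principal=107258-5952=101306; balance=346080-101306=244774
19. interest=⌊244774·172/10000⌋=4210; principal=107258-4210=103048; balance=244774-103048=141726
20. interest=⌊141726·172/10000⌋=2437; principal=107258-2437=104821; balance=141726-104821=36905
21. interest=⌊36905·172/10000⌋=634; principal=min(107258-634,36905)=36905; balance=36905-36905=0

1 31448 75810 1752588
2 30144 77114 1675474
3 28818 78440 1597034
4 27468 79790 1517244
5 26096 81162 1436082
6 24700 82558 1353524
7 23280 83978 1269546
8 21836 85422 1184124
9 20366 86892 1097232
10 18872 88386 1008846
11 17352 89906 918940
12 15805 91453 827487
13 14232 93026 734461
14 12632 94626 639835
15 11005 96253 543582
16 9349 97909 445673
17 7665 99593 346080
18 5952 101306 244774
19 4210 103048 141726
20 2437 104821 36905
21 634 36905 0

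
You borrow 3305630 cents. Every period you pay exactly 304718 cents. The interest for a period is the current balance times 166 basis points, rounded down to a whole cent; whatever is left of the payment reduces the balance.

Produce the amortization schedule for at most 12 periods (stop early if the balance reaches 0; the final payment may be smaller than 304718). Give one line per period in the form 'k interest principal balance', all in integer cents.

1. interest=⌊3305630·166/10000⌋=54873; principal=304718-54873=249845; balance=3305630-249845=3055785
2. interest=⌊3055785·166/10000⌋=50726; principal=304718-50726=253992; balance=3055785-253992=2801793
3. interest=⌊2801793·166/10000⌋=46509; principal=304718-46509=258209; balance=2801793-258209=2543584
4. interest=⌊2543584·166/10000⌋=42223; principal=304718-42223=262495; balance=2543584-262495=2281089
5. interest=⌊2281089·166/10000⌋=37866; principal=304718-37866=266852; balance=2281089-266852=2014237
6. interest=⌊2014237·166/10000⌋=33436; principal=304718-33436=271282; balance=2014237-271282=1742955
7. interest=⌊1742955·166/10000⌋=28933; principal=304718-28933=275785; balance=1742955-275785=1467170
8. interest=⌊1467170·166/10000⌋=24355; principal=304718-24355=280363; balance=1467170-280363=1186807
9. interest=⌊1186807·166/10000⌋=19700; principal=304718-19700=285018; balance=1186807-285018=901789
10. interest=⌊901789·166/10000⌋=14969; principal=304718-14969=289749; balance=901789-289749=612040
11. interest=⌊612040·166/10000⌋=10159; principal=304718-10159=294559; balance=612040-294559=317481
12. interest=⌊317481·166/10000⌋=5270; principal=304718-5270=299448; balance=317481-299448=18033

1 54873 249845 3055785
2 50726 253992 2801793
3 46509 258209 2543584
4 42223 262495 2281089
5 37866 266852 2014237
6 33436 271282 1742955
7 28933 275785 1467170
8 24355 280363 1186807
9 19700 285018 901789
10 14969 289749 612040
11 10159 294559 317481
12 5270 299448 18033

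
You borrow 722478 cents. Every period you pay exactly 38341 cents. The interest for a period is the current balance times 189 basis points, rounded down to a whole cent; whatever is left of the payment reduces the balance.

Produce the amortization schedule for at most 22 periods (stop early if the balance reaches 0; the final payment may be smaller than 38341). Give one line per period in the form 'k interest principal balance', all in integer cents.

1 13654 24687 697791
2 13188 25153 672638
3 12712 25629 647009
4 12228 26113 620896
5 11734 26607 594289
6 11232 27109 567180
7 10719 27622 539558
8 10197 28144 511414
9 9665 28676 482738
10 9123 29218 453520
11 8571 29770 423750
12 8008 30333 393417
13 7435 30906 362511
14 6851 31490 331021
15 6256 32085 298936
16 5649 32692 266244
17 5032 33309 232935
18 4402 33939 198996
19 3761 34580 164416
20 3107 35234 129182
21 2441 35900 93282
22 1763 36578 56704

1. interest=⌊722478·189/10000⌋=13654; principal=38341-13654=24687; balance=722478-24687=697791
2. interest=⌊697791·189/10000⌋=13188; principal=38341-13188=25153; balance=697791-25153=672638
3. interest=⌊672638·189/10000⌋=12712; principal=38341-12712=25629; balance=672638-25629=647009
4. interest=⌊647009·189/10000⌋=12228; principal=38341-12228=26113; balance=647009-26113=620896
5. interest=⌊620896·189/10000⌋=11734; principal=38341-11734=26607; balance=620896-26607=594289
6. interest=⌊594289·189/10000⌋=11232; principal=38341-11232=27109; balance=594289-27109=567180
7. interest=⌊567180·189/10000⌋=10719; principal=38341-10719=27622; balance=567180-27622=539558
8. interest=⌊539558·189/10000⌋=10197; principal=38341-10197=28144; balance=539558-28144=511414
9. interest=⌊511414·189/10000⌋=9665; principal=38341-9665=28676; balance=511414-28676=482738
10. interest=⌊482738·189/10000⌋=9123; principal=38341-9123=29218; balance=482738-29218=453520
11. interest=⌊453520·189/10000⌋=8571; principal=38341-8571=29770; balance=453520-29770=423750
12. interest=⌊423750·189/10000⌋=8008; principal=38341-8008=30333; balance=423750-30333=393417
13. interest=⌊393417·189/10000⌋=7435; principal=38341-7435=30906; balance=393417-30906=362511
14. interest=⌊362511·189/10000⌋=6851; principal=38341-6851=31490; balance=362511-31490=331021
15. interest=⌊331021·189/10000⌋=6256; principal=38341-6256=32085; balance=331021-32085=298936
16. interest=⌊298936·189/10000⌋=5649; principal=38341-5649=32692; balance=298936-32692=266244
17. interest=⌊266244·189/10000⌋=5032; principal=38341-5032=33309; balance=266244-33309=232935
18. interest=⌊232935·189/10000⌋=4402; principal=38341-4402=33939; balance=232935-33939=198996
19. interest=⌊198996·189/10000⌋=3761; principal=38341-3761=34580; balance=198996-34580=164416
20. interest=⌊164416·189/10000⌋=3107; principal=38341-3107=35234; balance=164416-35234=129182
21. interest=⌊129182·189/10000⌋=2441; principal=38341-2441=35900; balance=129182-35900=93282
22. interest=⌊93282·189/10000⌋=1763; principal=38341-1763=36578; balance=93282-36578=56704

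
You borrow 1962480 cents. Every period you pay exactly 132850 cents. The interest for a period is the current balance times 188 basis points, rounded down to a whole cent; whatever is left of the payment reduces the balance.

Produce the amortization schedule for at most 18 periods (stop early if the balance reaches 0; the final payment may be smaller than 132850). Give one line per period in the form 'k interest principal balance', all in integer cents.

1. interest=⌊1962480·188/10000⌋=36894; principal=132850-36894=95956; balance=1962480-95956=1866524
2. interest=⌊1866524·188/10000⌋=35090; principal=132850-35090=97760; balance=1866524-97760=1768764
3. interest=⌊1768764·188/10000⌋=33252; principal=132850-33252=99598; balance=1768764-99598=1669166
4. interest=⌊1669166·188/10000⌋=31380; principal=132850-31380=101470; balance=1669166-101470=1567696
5. interest=⌊1567696·188/10000⌋=29472; principal=132850-29472=103378; balance=1567696-103378=1464318
6. interest=⌊1464318·188/10000⌋=27529; principal=132850-27529=105321; balance=1464318-105321=1358997
7. interest=⌊1358997·188/10000⌋=25549; principal=132850-25549=107301; balance=1358997-107301=1251696
8. interest=⌊1251696·188/10000⌋=23531; principal=132850-23531=109319; balance=1251696-109319=1142377
9. interest=⌊1142377·188/10000⌋=21476; principal=132850-21476=111374; balance=1142377-111374=1031003
10. interest=⌊1031003·188/10000⌋=19382; principal=132850-19382=113468; balance=1031003-113468=917535
11. interest=⌊917535·188/10000⌋=17249; principal=132850-17249=115601; balance=917535-115601=801934
12. interest=⌊801934·188/10000⌋=15076; principal=132850-15076=117774; balance=801934-117774=684160
13. interest=⌊684160·188/10000⌋=12862; principal=132850-12862=119988; balance=684160-119988=564172
14. interest=⌊564172·188/10000⌋=10606; principal=132850-10606=122244; balance=564172-122244=441928
15. interest=⌊441928·188/10000⌋=8308; principal=132850-8308=124542; balance=441928-124542=317386
16. interest=⌊317386·188/10000⌋=5966; principal=132850-5966=126884; balance=317386-126884=190502
17. interest=⌊190502·188/10000⌋=3581; principal=132850-3581=129269; balance=190502-129269=61233
18. interest=⌊61233·188/10000⌋=1151; principal=min(132850-1151,61233)=61233; balance=61233-61233=0

1 36894 95956 1866524
2 35090 97760 1768764
3 33252 99598 1669166
4 31380 101470 1567696
5 29472 103378 1464318
6 27529 105321 1358997
7 25549 107301 1251696
8 23531 109319 1142377
9 21476 111374 1031003
10 19382 113468 917535
11 17249 115601 801934
12 15076 117774 684160
13 12862 119988 564172
14 10606 122244 441928
15 8308 124542 317386
16 5966 126884 190502
17 3581 129269 61233
18 1151 61233 0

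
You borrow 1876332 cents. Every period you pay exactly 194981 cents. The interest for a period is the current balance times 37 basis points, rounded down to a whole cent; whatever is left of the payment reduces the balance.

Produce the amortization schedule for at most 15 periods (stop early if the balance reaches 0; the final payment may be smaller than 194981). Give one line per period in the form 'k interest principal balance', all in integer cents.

1 6942 188039 1688293
2 6246 188735 1499558
3 5548 189433 1310125
4 4847 190134 1119991
5 4143 190838 929153
6 3437 191544 737609
7 2729 192252 545357
8 2017 192964 352393
9 1303 193678 158715
10 587 158715 0

1. interest=⌊1876332·37/10000⌋=6942; principal=194981-6942=188039; balance=1876332-188039=1688293
2. interest=⌊1688293·37/10000⌋=6246; principal=194981-6246=188735; balance=1688293-188735=1499558
3. interest=⌊1499558·37/10000⌋=5548; principal=194981-5548=189433; balance=1499558-189433=1310125
4. interest=⌊1310125·37/10000⌋=4847; principal=194981-4847=190134; balance=1310125-190134=1119991
5. interest=⌊1119991·37/10000⌋=4143; principal=194981-4143=190838; balance=1119991-190838=929153
6. interest=⌊929153·37/10000⌋=3437; principal=194981-3437=191544; balance=929153-191544=737609
7. interest=⌊737609·37/10000⌋=2729; principal=194981-2729=192252; balance=737609-192252=545357
8. interest=⌊545357·37/10000⌋=2017; principal=194981-2017=192964; balance=545357-192964=352393
9. interest=⌊352393·37/10000⌋=1303; principal=194981-1303=193678; balance=352393-193678=158715
10. interest=⌊158715·37/10000⌋=587; principal=min(194981-587,158715)=158715; balance=158715-158715=0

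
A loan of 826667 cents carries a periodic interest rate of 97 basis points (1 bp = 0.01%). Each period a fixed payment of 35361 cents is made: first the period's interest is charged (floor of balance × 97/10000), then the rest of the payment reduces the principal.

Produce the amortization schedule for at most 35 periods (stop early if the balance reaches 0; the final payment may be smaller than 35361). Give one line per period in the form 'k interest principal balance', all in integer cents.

1 8018 27343 799324
2 7753 27608 771716
3 7485 27876 743840
4 7215 28146 715694
5 6942 28419 687275
6 6666 28695 658580
7 6388 28973 629607
8 6107 29254 600353
9 5823 29538 570815
10 5536 29825 540990
11 5247 30114 510876
12 4955 30406 480470
13 4660 30701 449769
14 4362 30999 418770
15 4062 31299 387471
16 3758 31603 355868
17 3451 31910 323958
18 3142 32219 291739
19 2829 32532 259207
20 2514 32847 226360
21 2195 33166 193194
22 1873 33488 159706
23 1549 33812 125894
24 1221 34140 91754
25 890 34471 57283
26 555 34806 22477
27 218 22477 0

1. interest=⌊826667·97/10000⌋=8018; principal=35361-8018=27343; balance=826667-27343=799324
2. interest=⌊799324·97/10000⌋=7753; principal=35361-7753=27608; balance=799324-27608=771716
3. interest=⌊771716·97/10000⌋=7485; principal=35361-7485=27876; balance=771716-27876=743840
4. interest=⌊743840·97/10000⌋=7215; principal=35361-7215=28146; balance=743840-28146=715694
5. interest=⌊715694·97/10000⌋=6942; principal=35361-6942=28419; balance=715694-28419=687275
6. interest=⌊687275·97/10000⌋=6666; principal=35361-6666=28695; balance=687275-28695=658580
7. interest=⌊658580·97/10000⌋=6388; principal=35361-6388=28973; balance=658580-28973=629607
8. interest=⌊629607·97/10000⌋=6107; principal=35361-6107=29254; balance=629607-29254=600353
9. interest=⌊600353·97/10000⌋=5823; principal=35361-5823=29538; balance=600353-29538=570815
10. interest=⌊570815·97/10000⌋=5536; principal=35361-5536=29825; balance=570815-29825=540990
11. interest=⌊540990·97/10000⌋=5247; principal=35361-5247=30114; balance=540990-30114=510876
12. interest=⌊510876·97/10000⌋=4955; principal=35361-4955=30406; balance=510876-30406=480470
13. interest=⌊480470·97/10000⌋=4660; principal=35361-4660=30701; balance=480470-30701=449769
14. interest=⌊449769·97/10000⌋=4362; principal=35361-4362=30999; balance=449769-30999=418770
15. interest=⌊418770·97/10000⌋=4062; principal=35361-4062=31299; balance=418770-31299=387471
16. interest=⌊387471·97/10000⌋=3758; principal=35361-3758=31603; balance=387471-31603=355868
17. interest=⌊355868·97/10000⌋=3451; principal=35361-3451=31910; balance=355868-31910=323958
18. interest=⌊323958·97/10000⌋=3142; principal=35361-3142=32219; balance=323958-32219=291739
19. interest=⌊291739·97/10000⌋=2829; principal=35361-2829=32532; balance=291739-32532=259207
20. interest=⌊259207·97/10000⌋=2514; principal=35361-2514=32847; balance=259207-32847=226360
21. interest=⌊226360·97/10000⌋=2195; principal=35361-2195=33166; balance=226360-33166=193194
22. interest=⌊193194·97/10000⌋=1873; principal=35361-1873=33488; balance=193194-33488=159706
23. interest=⌊159706·97/10000⌋=1549; principal=35361-1549=33812; balance=159706-33812=125894
24. interest=⌊125894·97/10000⌋=1221; principal=35361-1221=34140; balance=125894-34140=91754
25. interest=⌊91754·97/10000⌋=890; principal=35361-890=34471; balance=91754-34471=57283
26. interest=⌊57283·97/10000⌋=555; principal=35361-555=34806; balance=57283-34806=22477
27. interest=⌊22477·97/10000⌋=218; principal=min(35361-218,22477)=22477; balance=22477-22477=0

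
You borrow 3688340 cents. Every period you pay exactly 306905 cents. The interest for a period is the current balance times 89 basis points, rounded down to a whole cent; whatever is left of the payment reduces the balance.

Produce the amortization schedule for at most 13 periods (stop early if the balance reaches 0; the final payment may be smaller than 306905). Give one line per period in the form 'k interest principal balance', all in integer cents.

1. interest=⌊3688340·89/10000⌋=32826; principal=306905-32826=274079; balance=3688340-274079=3414261
2. interest=⌊3414261·89/10000⌋=30386; principal=306905-30386=276519; balance=3414261-276519=3137742
3. interest=⌊3137742·89/10000⌋=27925; principal=306905-27925=278980; balance=3137742-278980=2858762
4. interest=⌊2858762·89/10000⌋=25442; principal=306905-25442=281463; balance=2858762-281463=2577299
5. interest=⌊2577299·89/10000⌋=22937; principal=306905-22937=283968; balance=2577299-283968=2293331
6. interest=⌊2293331·89/10000⌋=20410; principal=306905-20410=286495; balance=2293331-286495=2006836
7. interest=⌊2006836·89/10000⌋=17860; principal=306905-17860=289045; balance=2006836-289045=1717791
8. interest=⌊1717791·89/10000⌋=15288; principal=306905-15288=291617; balance=1717791-291617=1426174
9. interest=⌊1426174·89/10000⌋=12692; principal=306905-12692=294213; balance=1426174-294213=1131961
10. interest=⌊1131961·89/10000⌋=10074; principal=306905-10074=296831; balance=1131961-296831=835130
11. interest=⌊835130·89/10000⌋=7432; principal=306905-7432=299473; balance=835130-299473=535657
12. interest=⌊535657·89/10000⌋=4767; principal=306905-4767=302138; balance=535657-302138=233519
13. interest=⌊233519·89/10000⌋=2078; principal=min(306905-2078,233519)=233519; balance=233519-233519=0

1 32826 274079 3414261
2 30386 276519 3137742
3 27925 278980 2858762
4 25442 281463 2577299
5 22937 283968 2293331
6 20410 286495 2006836
7 17860 289045 1717791
8 15288 291617 1426174
9 12692 294213 1131961
10 10074 296831 835130
11 7432 299473 535657
12 4767 302138 233519
13 2078 233519 0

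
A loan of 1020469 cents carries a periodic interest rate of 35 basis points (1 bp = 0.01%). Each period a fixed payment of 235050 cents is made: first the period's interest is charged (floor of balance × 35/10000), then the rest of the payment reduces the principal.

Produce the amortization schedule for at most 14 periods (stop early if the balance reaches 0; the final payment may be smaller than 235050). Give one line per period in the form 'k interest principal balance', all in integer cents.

1. interest=⌊1020469·35/10000⌋=3571; principal=235050-3571=231479; balance=1020469-231479=788990
2. interest=⌊788990·35/10000⌋=2761; principal=235050-2761=232289; balance=788990-232289=556701
3. interest=⌊556701·35/10000⌋=1948; principal=235050-1948=233102; balance=556701-233102=323599
4. interest=⌊323599·35/10000⌋=1132; principal=235050-1132=233918; balance=323599-233918=89681
5. interest=⌊89681·35/10000⌋=313; principal=min(235050-313,89681)=89681; balance=89681-89681=0

1 3571 231479 788990
2 2761 232289 556701
3 1948 233102 323599
4 1132 233918 89681
5 313 89681 0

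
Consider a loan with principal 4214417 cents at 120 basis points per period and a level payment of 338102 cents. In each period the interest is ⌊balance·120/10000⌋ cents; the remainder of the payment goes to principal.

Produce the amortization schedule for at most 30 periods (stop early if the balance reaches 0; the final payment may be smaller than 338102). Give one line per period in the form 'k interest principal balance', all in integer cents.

1. interest=⌊4214417·120/10000⌋=50573; principal=338102-50573=287529; balance=4214417-287529=3926888
2. interest=⌊3926888·120/10000⌋=47122; principal=338102-47122=290980; balance=3926888-290980=3635908
3. interest=⌊3635908·120/10000⌋=43630; principal=338102-43630=294472; balance=3635908-294472=3341436
4. interest=⌊3341436·120/10000⌋=40097; principal=338102-40097=298005; balance=3341436-298005=3043431
5. interest=⌊3043431·120/10000⌋=36521; principal=338102-36521=301581; balance=3043431-301581=2741850
6. interest=⌊2741850·120/10000⌋=32902; principal=338102-32902=305200; balance=2741850-305200=2436650
7. interest=⌊2436650·120/10000⌋=29239; principal=338102-29239=308863; balance=2436650-308863=2127787
8. interest=⌊2127787·120/10000⌋=25533; principal=338102-25533=312569; balance=2127787-312569=1815218
9. interest=⌊1815218·120/10000⌋=21782; principal=338102-21782=316320; balance=1815218-316320=1498898
10. interest=⌊1498898·120/10000⌋=17986; principal=338102-17986=320116; balance=1498898-320116=1178782
11. interest=⌊1178782·120/10000⌋=14145; principal=338102-14145=323957; balance=1178782-323957=854825
12. interest=⌊854825·120/10000⌋=10257; principal=338102-10257=327845; balance=854825-327845=526980
13. interest=⌊526980·120/10000⌋=6323; principal=338102-6323=331779; balance=526980-331779=195201
14. interest=⌊195201·120/10000⌋=2342; principal=min(338102-2342,195201)=195201; balance=195201-195201=0

1 50573 287529 3926888
2 47122 290980 3635908
3 43630 294472 3341436
4 40097 298005 3043431
5 36521 301581 2741850
6 32902 305200 2436650
7 29239 308863 2127787
8 25533 312569 1815218
9 21782 316320 1498898
10 17986 320116 1178782
11 14145 323957 854825
12 10257 327845 526980
13 6323 331779 195201
14 2342 195201 0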